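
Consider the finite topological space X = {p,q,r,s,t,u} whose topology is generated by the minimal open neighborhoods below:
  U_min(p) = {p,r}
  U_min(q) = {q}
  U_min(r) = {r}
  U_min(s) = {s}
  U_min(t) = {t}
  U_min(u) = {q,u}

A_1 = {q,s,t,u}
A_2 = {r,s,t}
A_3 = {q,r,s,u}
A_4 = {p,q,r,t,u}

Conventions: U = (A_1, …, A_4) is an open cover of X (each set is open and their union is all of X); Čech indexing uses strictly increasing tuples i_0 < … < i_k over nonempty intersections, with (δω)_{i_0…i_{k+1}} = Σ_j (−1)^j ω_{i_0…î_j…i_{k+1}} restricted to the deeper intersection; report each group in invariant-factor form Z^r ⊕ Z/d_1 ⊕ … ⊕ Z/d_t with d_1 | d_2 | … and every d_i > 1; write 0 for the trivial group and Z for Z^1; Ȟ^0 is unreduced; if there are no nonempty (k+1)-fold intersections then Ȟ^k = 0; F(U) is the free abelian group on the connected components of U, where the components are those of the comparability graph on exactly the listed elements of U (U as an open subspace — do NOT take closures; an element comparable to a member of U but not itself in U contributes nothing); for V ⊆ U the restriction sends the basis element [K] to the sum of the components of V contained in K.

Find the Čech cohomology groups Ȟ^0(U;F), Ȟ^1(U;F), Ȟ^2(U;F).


cover nerve:
  A12={s,t} A13={q,s,u} A14={q,t,u} A23={r,s} A24={r,t} A34={q,r,u}
  A123={s} A124={t} A134={q,u} A234={r}
components per intersection:
  A1: {q,u} {s} {t}
  A2: {r} {s} {t}
  A3: {q,u} {r} {s}
  A4: {p,r} {q,u} {t}
  A12: {s} {t}
  A13: {q,u} {s}
  A14: {q,u} {t}
  A23: {r} {s}
  A24: {r} {t}
  A34: {q,u} {r}
  A123: {s}
  A124: {t}
  A134: {q,u}
  A234: {r}
C dims 12,12,4; δ0: rk 8, SNF 1^8; δ1: rk 4, SNF 1^4
Ȟ^0: (12−8)−0=4 ⇒ Z^4
Ȟ^1: (12−4)−8=0 ⇒ 0
Ȟ^2: (4−0)−4=0 ⇒ 0

Ȟ^0 = Z^4, Ȟ^1 = 0, Ȟ^2 = 0


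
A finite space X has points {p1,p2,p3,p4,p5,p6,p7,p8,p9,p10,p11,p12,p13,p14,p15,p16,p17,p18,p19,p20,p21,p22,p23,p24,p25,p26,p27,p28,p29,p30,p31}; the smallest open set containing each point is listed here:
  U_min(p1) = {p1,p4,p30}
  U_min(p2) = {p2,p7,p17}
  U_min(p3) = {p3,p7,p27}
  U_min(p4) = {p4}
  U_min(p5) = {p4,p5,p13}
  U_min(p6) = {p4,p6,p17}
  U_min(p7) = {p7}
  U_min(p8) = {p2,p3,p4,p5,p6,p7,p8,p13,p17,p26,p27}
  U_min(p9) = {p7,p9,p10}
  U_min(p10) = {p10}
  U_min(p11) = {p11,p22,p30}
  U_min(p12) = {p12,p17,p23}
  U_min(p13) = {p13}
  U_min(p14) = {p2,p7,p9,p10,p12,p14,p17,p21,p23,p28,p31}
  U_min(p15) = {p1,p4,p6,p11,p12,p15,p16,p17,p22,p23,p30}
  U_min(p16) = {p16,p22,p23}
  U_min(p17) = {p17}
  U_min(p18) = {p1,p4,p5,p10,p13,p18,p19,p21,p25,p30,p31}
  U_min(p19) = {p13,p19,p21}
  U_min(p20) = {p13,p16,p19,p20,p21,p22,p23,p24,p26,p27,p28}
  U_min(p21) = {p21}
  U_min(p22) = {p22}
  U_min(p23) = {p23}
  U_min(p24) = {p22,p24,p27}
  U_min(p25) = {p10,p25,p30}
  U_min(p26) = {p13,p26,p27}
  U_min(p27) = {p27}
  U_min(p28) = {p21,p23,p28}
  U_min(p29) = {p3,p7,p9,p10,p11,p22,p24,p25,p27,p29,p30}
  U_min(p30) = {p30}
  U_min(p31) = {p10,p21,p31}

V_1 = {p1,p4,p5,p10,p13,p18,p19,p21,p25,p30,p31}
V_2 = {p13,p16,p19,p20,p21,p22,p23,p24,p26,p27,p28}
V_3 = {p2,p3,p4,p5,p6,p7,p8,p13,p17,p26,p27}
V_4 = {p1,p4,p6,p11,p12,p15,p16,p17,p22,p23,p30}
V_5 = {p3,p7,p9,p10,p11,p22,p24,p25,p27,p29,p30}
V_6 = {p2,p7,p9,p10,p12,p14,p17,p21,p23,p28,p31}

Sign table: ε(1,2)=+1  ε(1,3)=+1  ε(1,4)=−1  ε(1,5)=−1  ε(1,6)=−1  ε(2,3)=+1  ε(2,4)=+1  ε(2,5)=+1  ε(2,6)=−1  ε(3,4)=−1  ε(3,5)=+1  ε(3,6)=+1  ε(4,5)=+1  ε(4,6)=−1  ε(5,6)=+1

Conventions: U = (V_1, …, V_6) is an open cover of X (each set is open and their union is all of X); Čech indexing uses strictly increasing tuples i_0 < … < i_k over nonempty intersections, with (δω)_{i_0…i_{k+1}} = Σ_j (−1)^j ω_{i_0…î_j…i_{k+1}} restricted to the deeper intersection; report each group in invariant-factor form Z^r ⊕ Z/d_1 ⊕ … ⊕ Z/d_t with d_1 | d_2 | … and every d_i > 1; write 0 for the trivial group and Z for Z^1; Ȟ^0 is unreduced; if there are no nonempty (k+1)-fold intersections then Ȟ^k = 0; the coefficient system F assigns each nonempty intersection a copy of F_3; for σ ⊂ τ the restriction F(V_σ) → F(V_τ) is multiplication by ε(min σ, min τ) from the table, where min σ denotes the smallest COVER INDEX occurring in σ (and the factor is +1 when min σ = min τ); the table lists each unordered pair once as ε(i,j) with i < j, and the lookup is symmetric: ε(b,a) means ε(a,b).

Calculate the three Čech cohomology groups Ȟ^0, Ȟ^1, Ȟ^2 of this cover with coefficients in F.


Ȟ^0 = 0, Ȟ^1 = 0 and Ȟ^2 = Z/3

nonempty overlaps:
  V12={p13,p19,p21} V13={p4,p5,p13} V14={p1,p4,p30} V15={p10,p25,p30} V16={p10,p21,p31} V23={p13,p26,p27} V24={p16,p22,p23} V25={p22,p24,p27} V26={p21,p23,p28} V34={p4,p6,p17} V35={p3,p7,p27} V36={p2,p7,p17} V45={p11,p22,p30} V46={p12,p17,p23} V56={p7,p9,p10}
  V123={p13} V126={p21} V134={p4} V145={p30} V156={p10} V235={p27} V245={p22} V246={p23} V346={p17} V356={p7}
C dims 6,15,10; δ0: rk_F3 6; δ1: rk_F3 9
degree 0: 6−6−0 = 0 → Ȟ^0 ≅ 0
degree 1: 15−9−6 = 0 → Ȟ^1 ≅ 0
degree 2: 10−0−9 = 1 → Ȟ^2 ≅ Z/3


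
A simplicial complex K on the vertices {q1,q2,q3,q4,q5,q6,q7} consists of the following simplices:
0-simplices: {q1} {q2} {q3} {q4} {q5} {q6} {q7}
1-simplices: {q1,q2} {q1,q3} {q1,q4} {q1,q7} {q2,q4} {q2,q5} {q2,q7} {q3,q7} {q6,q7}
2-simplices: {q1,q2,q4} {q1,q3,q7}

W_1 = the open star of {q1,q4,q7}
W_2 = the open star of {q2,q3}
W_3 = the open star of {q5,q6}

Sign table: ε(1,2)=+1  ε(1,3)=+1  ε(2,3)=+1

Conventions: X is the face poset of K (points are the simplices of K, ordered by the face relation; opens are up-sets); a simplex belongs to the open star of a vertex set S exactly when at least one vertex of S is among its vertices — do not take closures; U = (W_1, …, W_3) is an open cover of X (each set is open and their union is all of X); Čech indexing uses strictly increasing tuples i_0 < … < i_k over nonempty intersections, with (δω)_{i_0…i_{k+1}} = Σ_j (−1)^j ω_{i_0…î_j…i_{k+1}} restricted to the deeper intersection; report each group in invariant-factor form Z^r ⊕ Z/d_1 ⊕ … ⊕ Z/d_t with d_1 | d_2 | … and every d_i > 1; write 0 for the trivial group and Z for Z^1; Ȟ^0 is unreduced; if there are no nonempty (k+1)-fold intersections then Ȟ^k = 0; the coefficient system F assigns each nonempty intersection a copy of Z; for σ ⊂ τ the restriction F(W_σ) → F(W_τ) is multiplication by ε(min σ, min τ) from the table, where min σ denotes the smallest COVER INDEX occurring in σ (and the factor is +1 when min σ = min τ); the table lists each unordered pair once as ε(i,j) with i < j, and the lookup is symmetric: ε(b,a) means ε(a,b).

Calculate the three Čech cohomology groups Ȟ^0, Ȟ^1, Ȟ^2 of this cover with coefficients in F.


nerve of the cover:
  W1={{q1},{q4},{q7},{q1,q2},{q1,q3},{q1,q4},{q1,q7},{q2,q4},{q2,q7},{q3,q7},{q6,q7},{q1,q2,q4},{q1,q3,q7}} W2={{q2},{q3},{q1,q2},{q1,q3},{q2,q4},{q2,q5},{q2,q7},{q3,q7},{q1,q2,q4},{q1,q3,q7}} W3={{q5},{q6},{q2,q5},{q6,q7}}
  W12={{q1,q2},{q1,q3},{q2,q4},{q2,q7},{q3,q7},{q1,q2,q4},{q1,q3,q7}} W13={{q6,q7}} W23={{q2,q5}}
C dims 3,3; δ0: rk 2, SNF 1^2
Ȟ^0 = (3 − 2) − 0 = 1, so Ȟ^0 ≅ Z
Ȟ^1 = (3 − 0) − 2 = 1, so Ȟ^1 ≅ Z
Ȟ^2 = (0 − 0) − 0 = 0, so Ȟ^2 ≅ 0

Ȟ^0 ≅ Z, Ȟ^1 ≅ Z and Ȟ^2 ≅ 0


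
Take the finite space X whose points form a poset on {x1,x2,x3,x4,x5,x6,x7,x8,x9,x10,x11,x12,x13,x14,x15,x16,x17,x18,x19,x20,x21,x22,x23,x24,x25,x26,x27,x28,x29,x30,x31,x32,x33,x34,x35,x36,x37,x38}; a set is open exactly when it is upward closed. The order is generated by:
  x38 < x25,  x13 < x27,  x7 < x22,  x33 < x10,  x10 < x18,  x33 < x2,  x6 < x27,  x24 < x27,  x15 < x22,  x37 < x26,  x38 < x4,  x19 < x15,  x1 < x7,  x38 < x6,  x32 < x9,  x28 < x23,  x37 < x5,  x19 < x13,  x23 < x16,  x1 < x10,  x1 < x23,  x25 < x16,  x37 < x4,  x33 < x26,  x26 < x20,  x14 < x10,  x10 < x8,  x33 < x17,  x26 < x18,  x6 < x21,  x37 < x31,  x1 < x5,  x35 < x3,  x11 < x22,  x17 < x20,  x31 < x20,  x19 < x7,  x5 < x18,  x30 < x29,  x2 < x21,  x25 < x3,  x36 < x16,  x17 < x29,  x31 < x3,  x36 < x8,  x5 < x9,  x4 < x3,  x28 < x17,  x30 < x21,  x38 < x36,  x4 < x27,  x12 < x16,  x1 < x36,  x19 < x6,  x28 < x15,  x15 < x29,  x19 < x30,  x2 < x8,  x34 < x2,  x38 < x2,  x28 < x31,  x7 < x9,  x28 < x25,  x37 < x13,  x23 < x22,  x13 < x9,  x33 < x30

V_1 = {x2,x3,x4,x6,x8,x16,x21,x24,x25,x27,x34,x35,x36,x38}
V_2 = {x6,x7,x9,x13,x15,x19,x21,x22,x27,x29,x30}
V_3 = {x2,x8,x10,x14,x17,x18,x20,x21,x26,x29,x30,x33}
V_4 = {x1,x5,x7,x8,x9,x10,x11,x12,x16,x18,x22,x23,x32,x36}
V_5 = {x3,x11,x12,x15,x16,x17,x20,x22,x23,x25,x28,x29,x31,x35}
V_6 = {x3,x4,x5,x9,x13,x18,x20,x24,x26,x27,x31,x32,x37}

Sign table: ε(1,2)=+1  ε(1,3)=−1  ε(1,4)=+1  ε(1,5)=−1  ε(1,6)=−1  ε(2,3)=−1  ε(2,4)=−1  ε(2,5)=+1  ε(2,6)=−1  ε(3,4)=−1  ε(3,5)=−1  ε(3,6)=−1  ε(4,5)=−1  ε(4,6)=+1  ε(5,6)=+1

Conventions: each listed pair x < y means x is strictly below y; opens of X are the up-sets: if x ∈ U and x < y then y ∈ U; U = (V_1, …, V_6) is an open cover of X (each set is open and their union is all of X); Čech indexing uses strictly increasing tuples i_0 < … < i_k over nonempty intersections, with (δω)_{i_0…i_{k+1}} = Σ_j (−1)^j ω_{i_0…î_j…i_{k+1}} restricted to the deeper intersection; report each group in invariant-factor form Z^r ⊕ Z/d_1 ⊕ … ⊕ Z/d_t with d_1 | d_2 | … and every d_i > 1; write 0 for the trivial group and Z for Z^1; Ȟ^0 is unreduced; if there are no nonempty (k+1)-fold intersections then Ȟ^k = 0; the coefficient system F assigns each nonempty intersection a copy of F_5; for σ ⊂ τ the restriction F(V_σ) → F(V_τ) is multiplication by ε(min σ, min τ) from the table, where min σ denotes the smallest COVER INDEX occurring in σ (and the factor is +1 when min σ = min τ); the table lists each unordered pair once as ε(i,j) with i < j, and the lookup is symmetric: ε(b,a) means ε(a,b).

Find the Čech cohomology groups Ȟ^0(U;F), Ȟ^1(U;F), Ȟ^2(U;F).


Ȟ^0 = 0,  Ȟ^1 = 0,  Ȟ^2 = Z/5

nonempty overlaps:
  V12={x6,x21,x27} V13={x2,x8,x21} V14={x8,x16,x36} V15={x3,x16,x25,x35} V16={x3,x4,x24,x27} V23={x21,x29,x30} V24={x7,x9,x22} V25={x15,x22,x29} V26={x9,x13,x27} V34={x8,x10,x18} V35={x17,x20,x29} V36={x18,x20,x26} V45={x11,x12,x16,x22,x23} V46={x5,x9,x18,x32} V56={x3,x20,x31}
  V123={x21} V126={x27} V134={x8} V145={x16} V156={x3} V235={x29} V245={x22} V246={x9} V346={x18} V356={x20}
C dims 6,15,10; δ0: rk_F5 6; δ1: rk_F5 9
degree 0: 6−6−0 = 0 → Ȟ^0 ≅ 0
degree 1: 15−9−6 = 0 → Ȟ^1 ≅ 0
degree 2: 10−0−9 = 1 → Ȟ^2 ≅ Z/5


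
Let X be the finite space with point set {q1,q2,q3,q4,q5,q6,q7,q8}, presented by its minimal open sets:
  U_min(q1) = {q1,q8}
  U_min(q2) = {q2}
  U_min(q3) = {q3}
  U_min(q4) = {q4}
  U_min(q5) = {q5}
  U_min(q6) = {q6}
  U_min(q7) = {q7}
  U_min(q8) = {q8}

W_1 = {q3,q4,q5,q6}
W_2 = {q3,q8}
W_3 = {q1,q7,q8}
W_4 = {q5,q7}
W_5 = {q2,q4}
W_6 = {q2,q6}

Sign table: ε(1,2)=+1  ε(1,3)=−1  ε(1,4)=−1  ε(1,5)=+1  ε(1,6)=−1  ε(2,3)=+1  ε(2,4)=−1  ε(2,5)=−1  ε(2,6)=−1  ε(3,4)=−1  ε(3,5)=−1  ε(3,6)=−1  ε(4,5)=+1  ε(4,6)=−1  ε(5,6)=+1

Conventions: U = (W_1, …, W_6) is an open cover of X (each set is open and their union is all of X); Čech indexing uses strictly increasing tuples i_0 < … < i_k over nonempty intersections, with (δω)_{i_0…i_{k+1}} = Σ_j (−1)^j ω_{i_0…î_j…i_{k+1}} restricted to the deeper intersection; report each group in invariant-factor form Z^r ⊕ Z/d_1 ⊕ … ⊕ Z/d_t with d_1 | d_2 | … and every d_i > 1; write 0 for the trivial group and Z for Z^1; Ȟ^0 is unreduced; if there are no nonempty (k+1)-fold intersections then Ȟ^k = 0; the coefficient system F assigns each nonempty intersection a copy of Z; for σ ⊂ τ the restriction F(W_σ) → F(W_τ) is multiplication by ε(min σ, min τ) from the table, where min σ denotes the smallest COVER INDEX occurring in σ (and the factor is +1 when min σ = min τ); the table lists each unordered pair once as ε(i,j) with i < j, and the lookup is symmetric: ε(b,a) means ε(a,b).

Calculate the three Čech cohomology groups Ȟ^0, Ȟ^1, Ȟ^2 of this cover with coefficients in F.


nerve of the cover:
  W12={q3} W14={q5} W15={q4} W16={q6} W23={q8} W34={q7} W56={q2}
C dims 6,7; δ0: rk 6, SNF 1^5·2
Ȟ^0 = (6 − 6) − 0 = 0, so Ȟ^0 ≅ 0
Ȟ^1 = (7 − 0) − 6 = 1 plus torsion [2], so Ȟ^1 ≅ Z ⊕ Z/2
Ȟ^2 = (0 − 0) − 0 = 0, so Ȟ^2 ≅ 0

Ȟ^0(U;F) ≅ 0, Ȟ^1(U;F) ≅ Z ⊕ Z/2, Ȟ^2(U;F) ≅ 0


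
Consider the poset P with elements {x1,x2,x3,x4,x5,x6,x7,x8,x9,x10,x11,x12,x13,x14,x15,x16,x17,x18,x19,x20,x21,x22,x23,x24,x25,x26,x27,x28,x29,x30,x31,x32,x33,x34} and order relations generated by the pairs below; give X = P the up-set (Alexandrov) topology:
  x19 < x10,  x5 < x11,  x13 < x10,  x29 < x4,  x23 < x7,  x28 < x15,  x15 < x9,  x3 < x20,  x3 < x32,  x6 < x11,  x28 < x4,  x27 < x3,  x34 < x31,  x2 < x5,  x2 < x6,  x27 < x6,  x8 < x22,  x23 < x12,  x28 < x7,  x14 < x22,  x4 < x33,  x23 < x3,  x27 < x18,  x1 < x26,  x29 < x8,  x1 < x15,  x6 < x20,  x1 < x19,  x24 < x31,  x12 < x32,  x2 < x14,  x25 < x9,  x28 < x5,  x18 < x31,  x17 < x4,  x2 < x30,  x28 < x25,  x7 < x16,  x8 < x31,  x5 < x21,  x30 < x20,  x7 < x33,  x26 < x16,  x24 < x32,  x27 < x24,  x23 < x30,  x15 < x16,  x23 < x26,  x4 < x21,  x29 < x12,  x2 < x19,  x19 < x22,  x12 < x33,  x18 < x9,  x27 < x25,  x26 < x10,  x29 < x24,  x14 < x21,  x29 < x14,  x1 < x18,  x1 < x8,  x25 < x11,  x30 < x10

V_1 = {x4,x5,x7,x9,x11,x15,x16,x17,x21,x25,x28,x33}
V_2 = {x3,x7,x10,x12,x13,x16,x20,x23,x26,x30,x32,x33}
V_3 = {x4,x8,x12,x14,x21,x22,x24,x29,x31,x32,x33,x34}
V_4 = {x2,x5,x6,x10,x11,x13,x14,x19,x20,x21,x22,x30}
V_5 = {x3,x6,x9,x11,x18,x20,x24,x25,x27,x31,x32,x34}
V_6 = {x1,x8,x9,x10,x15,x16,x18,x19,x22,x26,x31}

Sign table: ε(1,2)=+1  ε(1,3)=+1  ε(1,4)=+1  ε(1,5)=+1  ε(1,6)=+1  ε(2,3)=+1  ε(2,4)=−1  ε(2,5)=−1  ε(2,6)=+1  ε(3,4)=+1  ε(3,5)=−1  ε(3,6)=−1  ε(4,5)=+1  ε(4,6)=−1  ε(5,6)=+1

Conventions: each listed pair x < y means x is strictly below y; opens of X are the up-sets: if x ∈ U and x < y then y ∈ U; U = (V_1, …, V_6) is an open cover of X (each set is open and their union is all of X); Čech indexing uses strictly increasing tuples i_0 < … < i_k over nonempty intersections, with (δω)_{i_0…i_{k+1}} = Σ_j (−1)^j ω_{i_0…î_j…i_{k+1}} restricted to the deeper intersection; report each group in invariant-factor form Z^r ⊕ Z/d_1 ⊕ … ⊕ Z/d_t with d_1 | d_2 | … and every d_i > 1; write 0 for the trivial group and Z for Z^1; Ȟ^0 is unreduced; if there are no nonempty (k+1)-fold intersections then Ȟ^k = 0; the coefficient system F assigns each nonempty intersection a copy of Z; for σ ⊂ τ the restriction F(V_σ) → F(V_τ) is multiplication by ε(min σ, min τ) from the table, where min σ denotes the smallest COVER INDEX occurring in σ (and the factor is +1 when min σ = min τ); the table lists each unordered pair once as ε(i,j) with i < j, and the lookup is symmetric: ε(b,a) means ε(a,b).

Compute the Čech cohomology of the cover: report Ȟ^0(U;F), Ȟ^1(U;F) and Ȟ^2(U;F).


Ȟ^0(U;F) ≅ 0,  Ȟ^1(U;F) ≅ Z/2,  Ȟ^2(U;F) ≅ Z

intersection data:
  V12={x7,x16,x33} V13={x4,x21,x33} V14={x5,x11,x21} V15={x9,x11,x25} V16={x9,x15,x16} V23={x12,x32,x33} V24={x10,x13,x20,x30} V25={x3,x20,x32} V26={x10,x16,x26} V34={x14,x21,x22} V35={x24,x31,x32,x34} V36={x8,x22,x31} V45={x6,x11,x20} V46={x10,x19,x22} V56={x9,x18,x31}
  V123={x33} V126={x16} V134={x21} V145={x11} V156={x9} V235={x32} V245={x20} V246={x10} V346={x22} V356={x31}
C dims 6,15,10; δ0: rk 6, SNF 1^5·2; δ1: rk 9, SNF 1^9
Ȟ^0 = (6 − 6) − 0 = 0, so Ȟ^0 ≅ 0
Ȟ^1 = (15 − 9) − 6 = 0 plus torsion [2], so Ȟ^1 ≅ Z/2
Ȟ^2 = (10 − 0) − 9 = 1, so Ȟ^2 ≅ Z


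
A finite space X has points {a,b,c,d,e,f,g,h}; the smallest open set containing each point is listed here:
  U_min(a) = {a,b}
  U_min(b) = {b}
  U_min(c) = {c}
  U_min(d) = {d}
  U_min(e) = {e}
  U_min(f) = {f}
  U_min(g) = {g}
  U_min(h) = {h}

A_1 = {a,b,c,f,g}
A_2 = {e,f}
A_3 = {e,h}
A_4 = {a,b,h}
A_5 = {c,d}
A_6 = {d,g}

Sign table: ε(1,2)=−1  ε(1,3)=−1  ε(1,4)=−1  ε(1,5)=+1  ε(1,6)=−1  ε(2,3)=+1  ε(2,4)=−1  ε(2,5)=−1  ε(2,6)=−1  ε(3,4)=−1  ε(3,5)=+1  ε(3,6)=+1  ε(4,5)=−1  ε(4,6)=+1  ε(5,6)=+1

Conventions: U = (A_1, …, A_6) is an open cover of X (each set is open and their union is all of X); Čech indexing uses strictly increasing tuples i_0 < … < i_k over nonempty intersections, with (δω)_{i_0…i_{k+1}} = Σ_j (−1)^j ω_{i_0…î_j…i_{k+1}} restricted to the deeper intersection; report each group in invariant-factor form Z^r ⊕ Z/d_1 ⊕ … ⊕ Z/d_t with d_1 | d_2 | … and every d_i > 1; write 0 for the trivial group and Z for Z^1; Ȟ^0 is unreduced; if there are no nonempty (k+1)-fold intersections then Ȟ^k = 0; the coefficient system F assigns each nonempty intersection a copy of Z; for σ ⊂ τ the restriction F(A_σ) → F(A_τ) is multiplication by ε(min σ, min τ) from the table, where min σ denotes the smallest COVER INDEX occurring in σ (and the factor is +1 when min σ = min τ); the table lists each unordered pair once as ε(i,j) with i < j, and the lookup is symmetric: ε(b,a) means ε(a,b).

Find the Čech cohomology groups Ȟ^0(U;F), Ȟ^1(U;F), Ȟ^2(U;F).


nerve of the cover:
  A12={f} A14={a,b} A15={c} A16={g} A23={e} A34={h} A56={d}
C dims 6,7; δ0: rk 6, SNF 1^5·2
Ȟ^0 = (6 − 6) − 0 = 0, so Ȟ^0 ≅ 0
Ȟ^1 = (7 − 0) − 6 = 1 plus torsion [2], so Ȟ^1 ≅ Z ⊕ Z/2
Ȟ^2 = (0 − 0) − 0 = 0, so Ȟ^2 ≅ 0

Ȟ^0 = 0, Ȟ^1 = Z ⊕ Z/2 and Ȟ^2 = 0


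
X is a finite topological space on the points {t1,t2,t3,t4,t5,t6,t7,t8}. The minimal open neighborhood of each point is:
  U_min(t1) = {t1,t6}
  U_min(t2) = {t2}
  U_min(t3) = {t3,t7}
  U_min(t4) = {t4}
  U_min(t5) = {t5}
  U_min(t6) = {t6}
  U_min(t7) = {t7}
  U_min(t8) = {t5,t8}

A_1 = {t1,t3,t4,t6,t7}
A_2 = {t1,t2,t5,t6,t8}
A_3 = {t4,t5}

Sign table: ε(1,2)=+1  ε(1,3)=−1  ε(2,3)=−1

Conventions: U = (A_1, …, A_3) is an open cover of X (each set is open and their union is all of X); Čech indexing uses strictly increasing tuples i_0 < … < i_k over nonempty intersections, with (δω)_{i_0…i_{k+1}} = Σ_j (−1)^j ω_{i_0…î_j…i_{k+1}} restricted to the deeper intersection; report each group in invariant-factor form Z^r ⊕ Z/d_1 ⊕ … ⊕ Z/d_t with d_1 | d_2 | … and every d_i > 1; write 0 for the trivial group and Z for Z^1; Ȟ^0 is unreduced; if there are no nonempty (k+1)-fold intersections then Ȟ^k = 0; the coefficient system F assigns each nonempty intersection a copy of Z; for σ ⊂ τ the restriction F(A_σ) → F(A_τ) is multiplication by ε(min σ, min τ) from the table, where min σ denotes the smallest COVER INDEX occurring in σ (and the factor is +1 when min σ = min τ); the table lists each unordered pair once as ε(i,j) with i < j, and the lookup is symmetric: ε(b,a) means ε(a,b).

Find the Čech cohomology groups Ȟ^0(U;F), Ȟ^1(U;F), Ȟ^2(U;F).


nonempty intersections:
  A12={t1,t6} A13={t4} A23={t5}
C dims 3,3; δ0: rk 2, SNF 1^2
Ȟ^0: (3−2)−0=1 ⇒ Z
Ȟ^1: (3−0)−2=1 ⇒ Z
Ȟ^2: (0−0)−0=0 ⇒ 0

Ȟ^0 = Z, Ȟ^1 = Z and Ȟ^2 = 0


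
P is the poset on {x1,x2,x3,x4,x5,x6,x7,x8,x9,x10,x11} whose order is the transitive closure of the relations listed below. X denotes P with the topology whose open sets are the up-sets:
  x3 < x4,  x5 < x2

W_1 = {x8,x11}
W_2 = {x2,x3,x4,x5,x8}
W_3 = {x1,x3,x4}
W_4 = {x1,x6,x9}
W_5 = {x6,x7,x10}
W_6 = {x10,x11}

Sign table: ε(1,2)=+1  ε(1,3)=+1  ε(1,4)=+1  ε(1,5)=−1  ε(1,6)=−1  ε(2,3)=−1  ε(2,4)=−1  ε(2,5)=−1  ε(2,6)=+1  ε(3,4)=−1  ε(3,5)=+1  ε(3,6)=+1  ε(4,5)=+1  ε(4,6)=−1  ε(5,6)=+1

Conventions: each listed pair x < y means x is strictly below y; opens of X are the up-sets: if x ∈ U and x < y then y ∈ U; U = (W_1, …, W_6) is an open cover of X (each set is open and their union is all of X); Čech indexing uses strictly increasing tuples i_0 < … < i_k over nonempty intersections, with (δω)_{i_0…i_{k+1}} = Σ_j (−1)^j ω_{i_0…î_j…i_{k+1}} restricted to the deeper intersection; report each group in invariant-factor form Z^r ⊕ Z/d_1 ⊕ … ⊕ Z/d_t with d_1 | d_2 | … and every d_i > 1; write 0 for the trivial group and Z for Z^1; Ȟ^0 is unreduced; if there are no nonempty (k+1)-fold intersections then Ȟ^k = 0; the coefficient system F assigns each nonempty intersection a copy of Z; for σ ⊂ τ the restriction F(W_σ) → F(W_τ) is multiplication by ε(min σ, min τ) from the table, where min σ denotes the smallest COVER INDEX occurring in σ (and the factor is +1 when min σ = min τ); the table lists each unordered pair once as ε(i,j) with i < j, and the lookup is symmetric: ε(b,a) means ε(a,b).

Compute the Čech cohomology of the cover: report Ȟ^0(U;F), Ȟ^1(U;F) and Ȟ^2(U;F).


Ȟ^0 ≅ 0,  Ȟ^1 ≅ Z/2,  Ȟ^2 ≅ 0

cover nerve:
  W12={x8} W16={x11} W23={x3,x4} W34={x1} W45={x6} W56={x10}
C dims 6,6; δ0: rk 6, SNF 1^5·2
Ȟ^0: (6−6)−0=0 ⇒ 0
Ȟ^1: (6−0)−6=0 plus torsion [2] ⇒ Z/2
Ȟ^2: (0−0)−0=0 ⇒ 0


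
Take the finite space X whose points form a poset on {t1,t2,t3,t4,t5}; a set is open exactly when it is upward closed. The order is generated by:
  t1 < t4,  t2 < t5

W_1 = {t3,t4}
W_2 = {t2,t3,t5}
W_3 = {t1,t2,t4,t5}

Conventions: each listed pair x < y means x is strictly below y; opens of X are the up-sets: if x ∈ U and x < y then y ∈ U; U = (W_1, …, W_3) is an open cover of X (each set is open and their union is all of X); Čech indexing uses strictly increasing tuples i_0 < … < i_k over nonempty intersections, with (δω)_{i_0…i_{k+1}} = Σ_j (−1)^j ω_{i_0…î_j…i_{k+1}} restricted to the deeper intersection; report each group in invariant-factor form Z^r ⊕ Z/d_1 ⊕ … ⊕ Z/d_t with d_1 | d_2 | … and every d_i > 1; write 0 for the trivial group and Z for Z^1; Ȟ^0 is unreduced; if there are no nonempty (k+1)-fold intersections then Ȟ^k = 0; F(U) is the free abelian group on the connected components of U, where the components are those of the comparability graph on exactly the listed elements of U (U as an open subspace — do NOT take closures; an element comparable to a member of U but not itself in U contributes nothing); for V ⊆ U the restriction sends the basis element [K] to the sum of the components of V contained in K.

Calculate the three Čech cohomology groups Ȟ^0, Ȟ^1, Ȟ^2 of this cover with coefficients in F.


nerve simplices:
  W12={t3} W13={t4} W23={t2,t5}
components per intersection:
  W1: {t3} {t4}
  W2: {t2,t5} {t3}
  W3: {t1,t4} {t2,t5}
  W12: {t3}
  W13: {t4}
  W23: {t2,t5}
C dims 6,3; δ0: rk 3, SNF 1^3
degree 0: 6−3−0 = 3 → Ȟ^0 ≅ Z^3
degree 1: 3−0−3 = 0 → Ȟ^1 ≅ 0
degree 2: 0−0−0 = 0 → Ȟ^2 ≅ 0

Ȟ^0(U;F) ≅ Z^3; Ȟ^1(U;F) ≅ 0; Ȟ^2(U;F) ≅ 0


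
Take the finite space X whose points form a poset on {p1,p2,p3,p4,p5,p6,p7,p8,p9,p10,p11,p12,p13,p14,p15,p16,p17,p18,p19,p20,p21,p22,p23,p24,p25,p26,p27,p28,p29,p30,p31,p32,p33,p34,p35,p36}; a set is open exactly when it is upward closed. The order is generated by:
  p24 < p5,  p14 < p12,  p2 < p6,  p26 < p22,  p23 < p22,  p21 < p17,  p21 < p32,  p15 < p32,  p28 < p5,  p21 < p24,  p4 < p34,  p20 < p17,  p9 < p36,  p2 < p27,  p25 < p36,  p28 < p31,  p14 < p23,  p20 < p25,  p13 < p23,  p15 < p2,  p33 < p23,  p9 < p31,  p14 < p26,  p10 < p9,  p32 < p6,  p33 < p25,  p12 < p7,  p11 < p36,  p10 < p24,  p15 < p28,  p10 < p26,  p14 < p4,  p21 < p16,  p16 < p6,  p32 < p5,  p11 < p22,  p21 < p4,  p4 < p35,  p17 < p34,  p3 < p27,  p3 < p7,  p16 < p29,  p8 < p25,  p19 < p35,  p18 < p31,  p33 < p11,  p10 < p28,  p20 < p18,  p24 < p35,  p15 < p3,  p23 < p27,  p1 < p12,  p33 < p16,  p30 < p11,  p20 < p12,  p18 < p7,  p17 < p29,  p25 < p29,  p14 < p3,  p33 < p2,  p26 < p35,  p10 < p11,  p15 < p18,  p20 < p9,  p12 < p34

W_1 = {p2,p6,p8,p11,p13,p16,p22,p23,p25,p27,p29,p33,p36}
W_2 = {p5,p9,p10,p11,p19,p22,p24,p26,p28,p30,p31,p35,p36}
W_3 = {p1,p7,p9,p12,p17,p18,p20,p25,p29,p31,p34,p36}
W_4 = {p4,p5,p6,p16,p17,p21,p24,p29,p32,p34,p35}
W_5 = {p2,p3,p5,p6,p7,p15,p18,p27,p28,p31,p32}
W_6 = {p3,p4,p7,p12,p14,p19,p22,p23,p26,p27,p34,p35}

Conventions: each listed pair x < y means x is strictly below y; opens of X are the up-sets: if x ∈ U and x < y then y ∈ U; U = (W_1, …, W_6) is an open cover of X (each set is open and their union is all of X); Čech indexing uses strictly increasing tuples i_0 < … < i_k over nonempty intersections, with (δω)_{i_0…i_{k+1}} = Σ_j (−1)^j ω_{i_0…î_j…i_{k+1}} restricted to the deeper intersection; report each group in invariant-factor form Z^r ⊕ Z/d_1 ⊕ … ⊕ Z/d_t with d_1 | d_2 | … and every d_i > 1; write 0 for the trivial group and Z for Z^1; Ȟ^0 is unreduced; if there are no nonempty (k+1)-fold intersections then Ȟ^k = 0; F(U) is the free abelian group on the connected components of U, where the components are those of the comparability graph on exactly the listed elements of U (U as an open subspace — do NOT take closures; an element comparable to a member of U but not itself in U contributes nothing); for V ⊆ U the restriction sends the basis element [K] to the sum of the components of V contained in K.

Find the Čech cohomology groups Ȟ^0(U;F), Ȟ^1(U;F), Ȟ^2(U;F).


Ȟ^0(U;F) ≅ Z, Ȟ^1(U;F) ≅ 0 and Ȟ^2(U;F) ≅ Z/2

nonempty intersections:
  W12={p11,p22,p36} W13={p25,p29,p36} W14={p6,p16,p29} W15={p2,p6,p27} W16={p22,p23,p27} W23={p9,p31,p36} W24={p5,p24,p35} W25={p5,p28,p31} W26={p19,p22,p26,p35} W34={p17,p29,p34} W35={p7,p18,p31} W36={p7,p12,p34} W45={p5,p6,p32} W46={p4,p34,p35} W56={p3,p7,p27}
  W123={p36} W126={p22} W134={p29} W145={p6} W156={p27} W235={p31} W245={p5} W246={p35} W346={p34} W356={p7}
components per intersection:
  W1: {p2,p6,p8,p11,p13,p16,p22,p23,p25,p27,p29,p33,p36}
  W2: {p5,p9,p10,p11,p19,p22,p24,p26,p28,p30,p31,p35,p36}
  W3: {p1,p7,p9,p12,p17,p18,p20,p25,p29,p31,p34,p36}
  W4: {p4,p5,p6,p16,p17,p21,p24,p29,p32,p34,p35}
  W5: {p2,p3,p5,p6,p7,p15,p18,p27,p28,p31,p32}
  W6: {p3,p4,p7,p12,p14,p19,p22,p23,p26,p27,p34,p35}
  W12: {p11,p22,p36}
  W13: {p25,p29,p36}
  W14: {p6,p16,p29}
  W15: {p2,p6,p27}
  W16: {p22,p23,p27}
  W23: {p9,p31,p36}
  W24: {p5,p24,p35}
  W25: {p5,p28,p31}
  W26: {p19,p22,p26,p35}
  W34: {p17,p29,p34}
  W35: {p7,p18,p31}
  W36: {p7,p12,p34}
  W45: {p5,p6,p32}
  W46: {p4,p34,p35}
  W56: {p3,p7,p27}
  W123: {p36}
  W126: {p22}
  W134: {p29}
  W145: {p6}
  W156: {p27}
  W235: {p31}
  W245: {p5}
  W246: {p35}
  W346: {p34}
  W356: {p7}
C dims 6,15,10; δ0: rk 5, SNF 1^5; δ1: rk 10, SNF 1^9·2
Ȟ^0: (6−5)−0=1 ⇒ Z
Ȟ^1: (15−10)−5=0 ⇒ 0
Ȟ^2: (10−0)−10=0 plus torsion [2] ⇒ Z/2


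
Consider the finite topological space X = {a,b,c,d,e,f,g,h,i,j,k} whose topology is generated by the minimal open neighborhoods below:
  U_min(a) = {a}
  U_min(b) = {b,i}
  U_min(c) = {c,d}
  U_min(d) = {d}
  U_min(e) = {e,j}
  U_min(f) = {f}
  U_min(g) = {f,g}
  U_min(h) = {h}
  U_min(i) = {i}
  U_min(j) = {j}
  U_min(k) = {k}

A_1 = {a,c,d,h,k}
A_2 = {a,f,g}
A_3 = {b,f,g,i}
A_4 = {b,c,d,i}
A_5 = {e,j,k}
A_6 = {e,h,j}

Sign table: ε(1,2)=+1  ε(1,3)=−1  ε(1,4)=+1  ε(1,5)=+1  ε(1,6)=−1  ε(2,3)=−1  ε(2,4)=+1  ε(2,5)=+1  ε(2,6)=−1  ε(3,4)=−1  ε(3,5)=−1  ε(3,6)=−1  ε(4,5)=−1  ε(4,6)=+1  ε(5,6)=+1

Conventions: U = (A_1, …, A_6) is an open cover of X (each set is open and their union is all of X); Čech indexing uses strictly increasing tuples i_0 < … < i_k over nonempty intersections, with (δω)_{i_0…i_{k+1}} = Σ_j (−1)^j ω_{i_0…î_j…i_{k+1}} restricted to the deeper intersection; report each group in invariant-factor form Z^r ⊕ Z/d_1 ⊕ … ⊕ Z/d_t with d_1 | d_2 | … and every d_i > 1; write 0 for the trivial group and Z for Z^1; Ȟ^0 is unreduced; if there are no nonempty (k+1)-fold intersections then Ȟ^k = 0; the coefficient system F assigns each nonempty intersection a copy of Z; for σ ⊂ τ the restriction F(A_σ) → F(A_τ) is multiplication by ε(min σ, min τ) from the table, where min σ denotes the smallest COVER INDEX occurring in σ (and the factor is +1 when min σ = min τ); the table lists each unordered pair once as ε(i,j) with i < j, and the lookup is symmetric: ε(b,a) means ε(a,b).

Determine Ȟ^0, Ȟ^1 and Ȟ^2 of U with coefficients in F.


cover nerve:
  A12={a} A14={c,d} A15={k} A16={h} A23={f,g} A34={b,i} A56={e,j}
C dims 6,7; δ0: rk 6, SNF 1^5·2
Ȟ^0: (6−6)−0=0 ⇒ 0
Ȟ^1: (7−0)−6=1 plus torsion [2] ⇒ Z ⊕ Z/2
Ȟ^2: (0−0)−0=0 ⇒ 0

Ȟ^0(U;F) ≅ 0, Ȟ^1(U;F) ≅ Z ⊕ Z/2 and Ȟ^2(U;F) ≅ 0


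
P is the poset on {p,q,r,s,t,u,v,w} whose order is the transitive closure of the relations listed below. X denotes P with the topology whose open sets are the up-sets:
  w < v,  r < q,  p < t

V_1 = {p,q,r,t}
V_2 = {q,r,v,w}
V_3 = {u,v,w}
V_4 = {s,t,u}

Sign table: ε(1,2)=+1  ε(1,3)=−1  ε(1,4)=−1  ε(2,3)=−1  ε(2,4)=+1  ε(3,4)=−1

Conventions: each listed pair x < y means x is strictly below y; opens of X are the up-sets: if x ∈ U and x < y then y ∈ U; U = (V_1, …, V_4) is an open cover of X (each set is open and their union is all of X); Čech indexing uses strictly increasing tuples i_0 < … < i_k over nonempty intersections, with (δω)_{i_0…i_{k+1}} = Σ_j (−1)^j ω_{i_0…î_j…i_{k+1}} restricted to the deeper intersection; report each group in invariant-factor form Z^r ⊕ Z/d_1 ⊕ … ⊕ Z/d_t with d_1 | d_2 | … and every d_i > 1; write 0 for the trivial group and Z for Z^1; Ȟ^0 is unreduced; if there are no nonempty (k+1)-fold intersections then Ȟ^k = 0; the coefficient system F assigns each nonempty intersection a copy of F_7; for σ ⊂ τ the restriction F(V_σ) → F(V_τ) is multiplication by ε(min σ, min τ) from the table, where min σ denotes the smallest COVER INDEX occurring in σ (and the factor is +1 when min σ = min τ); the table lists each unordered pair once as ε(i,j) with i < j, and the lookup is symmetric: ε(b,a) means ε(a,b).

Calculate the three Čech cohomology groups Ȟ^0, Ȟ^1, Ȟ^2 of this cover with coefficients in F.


nonempty intersections:
  V12={q,r} V14={t} V23={v,w} V34={u}
C dims 4,4; δ0: rk_F7 4
Ȟ^0: (4−4)−0=0 ⇒ 0
Ȟ^1: (4−0)−4=0 ⇒ 0
Ȟ^2: (0−0)−0=0 ⇒ 0

Ȟ^0(U;F) ≅ 0; Ȟ^1(U;F) ≅ 0; Ȟ^2(U;F) ≅ 0


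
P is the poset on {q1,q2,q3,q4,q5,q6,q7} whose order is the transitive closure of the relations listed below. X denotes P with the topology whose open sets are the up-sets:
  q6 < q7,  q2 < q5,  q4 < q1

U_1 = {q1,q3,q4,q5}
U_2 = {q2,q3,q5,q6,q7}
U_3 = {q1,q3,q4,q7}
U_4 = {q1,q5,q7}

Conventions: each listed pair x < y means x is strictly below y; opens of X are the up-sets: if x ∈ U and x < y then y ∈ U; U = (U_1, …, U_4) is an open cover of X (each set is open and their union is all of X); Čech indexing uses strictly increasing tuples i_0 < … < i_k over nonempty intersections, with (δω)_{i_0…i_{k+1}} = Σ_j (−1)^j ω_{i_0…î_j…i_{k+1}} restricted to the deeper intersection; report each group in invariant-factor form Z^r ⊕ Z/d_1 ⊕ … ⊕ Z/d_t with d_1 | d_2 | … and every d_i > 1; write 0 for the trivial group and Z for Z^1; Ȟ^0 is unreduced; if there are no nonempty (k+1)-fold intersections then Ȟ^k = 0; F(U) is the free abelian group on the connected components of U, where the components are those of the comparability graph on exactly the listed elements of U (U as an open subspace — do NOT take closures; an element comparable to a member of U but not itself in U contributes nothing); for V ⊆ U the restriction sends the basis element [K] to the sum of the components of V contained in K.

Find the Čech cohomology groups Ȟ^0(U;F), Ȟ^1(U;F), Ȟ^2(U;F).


Ȟ^0 = Z^4, Ȟ^1 = 0, Ȟ^2 = 0

nonempty intersections:
  U12={q3,q5} U13={q1,q3,q4} U14={q1,q5} U23={q3,q7} U24={q5,q7} U34={q1,q7}
  U123={q3} U124={q5} U134={q1} U234={q7}
components per intersection:
  U1: {q1,q4} {q3} {q5}
  U2: {q2,q5} {q3} {q6,q7}
  U3: {q1,q4} {q3} {q7}
  U4: {q1} {q5} {q7}
  U12: {q3} {q5}
  U13: {q1,q4} {q3}
  U14: {q1} {q5}
  U23: {q3} {q7}
  U24: {q5} {q7}
  U34: {q1} {q7}
  U123: {q3}
  U124: {q5}
  U134: {q1}
  U234: {q7}
C dims 12,12,4; δ0: rk 8, SNF 1^8; δ1: rk 4, SNF 1^4
Ȟ^0: (12−8)−0=4 ⇒ Z^4
Ȟ^1: (12−4)−8=0 ⇒ 0
Ȟ^2: (4−0)−4=0 ⇒ 0


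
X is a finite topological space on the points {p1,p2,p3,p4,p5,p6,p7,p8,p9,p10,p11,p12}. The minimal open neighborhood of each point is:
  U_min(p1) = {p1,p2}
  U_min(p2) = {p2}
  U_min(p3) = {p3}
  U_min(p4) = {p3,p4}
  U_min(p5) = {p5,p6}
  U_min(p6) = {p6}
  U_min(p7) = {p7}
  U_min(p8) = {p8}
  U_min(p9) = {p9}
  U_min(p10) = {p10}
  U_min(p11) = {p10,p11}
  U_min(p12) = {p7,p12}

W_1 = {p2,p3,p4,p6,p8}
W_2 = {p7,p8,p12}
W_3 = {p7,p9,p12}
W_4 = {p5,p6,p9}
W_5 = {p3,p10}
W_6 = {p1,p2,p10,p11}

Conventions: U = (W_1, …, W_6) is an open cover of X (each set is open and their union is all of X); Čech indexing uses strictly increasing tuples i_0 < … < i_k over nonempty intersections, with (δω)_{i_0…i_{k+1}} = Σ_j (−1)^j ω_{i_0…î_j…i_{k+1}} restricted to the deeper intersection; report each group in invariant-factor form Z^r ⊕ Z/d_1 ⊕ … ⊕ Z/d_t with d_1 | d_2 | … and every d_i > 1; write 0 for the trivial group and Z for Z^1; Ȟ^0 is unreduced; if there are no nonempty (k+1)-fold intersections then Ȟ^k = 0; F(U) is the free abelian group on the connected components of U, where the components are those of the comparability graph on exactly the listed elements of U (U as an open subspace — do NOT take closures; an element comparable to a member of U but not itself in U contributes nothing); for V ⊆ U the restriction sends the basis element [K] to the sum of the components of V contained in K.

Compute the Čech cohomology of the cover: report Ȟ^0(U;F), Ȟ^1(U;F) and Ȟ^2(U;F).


Ȟ^0 ≅ Z^7, Ȟ^1 ≅ 0 and Ȟ^2 ≅ 0

nerve simplices:
  W12={p8} W14={p6} W15={p3} W16={p2} W23={p7,p12} W34={p9} W56={p10}
components per intersection:
  W1: {p2} {p3,p4} {p6} {p8}
  W2: {p7,p12} {p8}
  W3: {p7,p12} {p9}
  W4: {p5,p6} {p9}
  W5: {p3} {p10}
  W6: {p1,p2} {p10,p11}
  W12: {p8}
  W14: {p6}
  W15: {p3}
  W16: {p2}
  W23: {p7,p12}
  W34: {p9}
  W56: {p10}
C dims 14,7; δ0: rk 7, SNF 1^7
degree 0: 14−7−0 = 7 → Ȟ^0 ≅ Z^7
degree 1: 7−0−7 = 0 → Ȟ^1 ≅ 0
degree 2: 0−0−0 = 0 → Ȟ^2 ≅ 0


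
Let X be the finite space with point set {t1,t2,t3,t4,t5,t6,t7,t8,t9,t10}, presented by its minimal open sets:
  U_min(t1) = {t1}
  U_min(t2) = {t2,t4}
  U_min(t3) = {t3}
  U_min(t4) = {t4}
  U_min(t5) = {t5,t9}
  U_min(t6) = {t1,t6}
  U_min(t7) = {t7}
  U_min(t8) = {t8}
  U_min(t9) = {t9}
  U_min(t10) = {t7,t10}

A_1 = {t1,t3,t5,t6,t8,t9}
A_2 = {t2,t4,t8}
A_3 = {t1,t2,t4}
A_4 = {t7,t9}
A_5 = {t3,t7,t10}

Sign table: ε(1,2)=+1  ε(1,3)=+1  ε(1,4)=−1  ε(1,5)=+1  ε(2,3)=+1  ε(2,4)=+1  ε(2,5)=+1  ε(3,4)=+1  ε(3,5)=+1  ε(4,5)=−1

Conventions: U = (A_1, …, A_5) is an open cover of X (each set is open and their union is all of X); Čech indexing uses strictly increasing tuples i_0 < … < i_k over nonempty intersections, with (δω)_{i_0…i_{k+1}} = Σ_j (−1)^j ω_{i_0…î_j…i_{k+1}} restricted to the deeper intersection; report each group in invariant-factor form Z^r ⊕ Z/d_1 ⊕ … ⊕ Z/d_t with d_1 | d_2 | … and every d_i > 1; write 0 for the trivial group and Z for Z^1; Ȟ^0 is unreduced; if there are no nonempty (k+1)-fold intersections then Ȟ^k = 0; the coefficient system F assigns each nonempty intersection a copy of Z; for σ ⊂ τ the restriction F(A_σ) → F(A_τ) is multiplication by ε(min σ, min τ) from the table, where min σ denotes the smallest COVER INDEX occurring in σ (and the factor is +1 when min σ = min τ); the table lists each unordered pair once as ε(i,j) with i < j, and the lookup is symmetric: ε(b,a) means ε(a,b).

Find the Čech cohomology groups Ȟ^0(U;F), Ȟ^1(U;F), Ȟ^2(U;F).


Ȟ^0 ≅ Z; Ȟ^1 ≅ Z^2; Ȟ^2 ≅ 0

nonempty intersections:
  A12={t8} A13={t1} A14={t9} A15={t3} A23={t2,t4} A45={t7}
C dims 5,6; δ0: rk 4, SNF 1^4
Ȟ^0: (5−4)−0=1 ⇒ Z
Ȟ^1: (6−0)−4=2 ⇒ Z^2
Ȟ^2: (0−0)−0=0 ⇒ 0


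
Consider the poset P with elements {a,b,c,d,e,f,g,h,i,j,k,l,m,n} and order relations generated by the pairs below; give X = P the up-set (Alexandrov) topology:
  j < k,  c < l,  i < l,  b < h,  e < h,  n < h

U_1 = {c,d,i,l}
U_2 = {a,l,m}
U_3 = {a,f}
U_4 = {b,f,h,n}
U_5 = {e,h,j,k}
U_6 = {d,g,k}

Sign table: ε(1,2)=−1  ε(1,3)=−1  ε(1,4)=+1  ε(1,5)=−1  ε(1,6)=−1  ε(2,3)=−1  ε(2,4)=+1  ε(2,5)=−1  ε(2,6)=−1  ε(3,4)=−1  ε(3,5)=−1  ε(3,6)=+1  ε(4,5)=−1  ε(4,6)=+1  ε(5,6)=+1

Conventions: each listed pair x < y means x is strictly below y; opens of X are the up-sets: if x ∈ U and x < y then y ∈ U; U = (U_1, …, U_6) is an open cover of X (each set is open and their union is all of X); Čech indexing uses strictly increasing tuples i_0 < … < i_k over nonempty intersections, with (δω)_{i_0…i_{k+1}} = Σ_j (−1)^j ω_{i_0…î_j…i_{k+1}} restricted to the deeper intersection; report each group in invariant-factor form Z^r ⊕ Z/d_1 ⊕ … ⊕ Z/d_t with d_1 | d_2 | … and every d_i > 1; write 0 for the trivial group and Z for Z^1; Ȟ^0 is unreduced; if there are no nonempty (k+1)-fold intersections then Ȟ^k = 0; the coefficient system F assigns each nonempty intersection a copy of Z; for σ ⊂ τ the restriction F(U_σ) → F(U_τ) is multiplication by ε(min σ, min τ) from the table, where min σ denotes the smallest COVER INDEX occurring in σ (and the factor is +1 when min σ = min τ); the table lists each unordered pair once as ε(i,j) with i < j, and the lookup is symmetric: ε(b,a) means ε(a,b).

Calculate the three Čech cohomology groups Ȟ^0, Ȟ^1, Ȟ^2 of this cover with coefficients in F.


nerve simplices:
  U12={l} U16={d} U23={a} U34={f} U45={h} U56={k}
C dims 6,6; δ0: rk 6, SNF 1^5·2
degree 0: 6−6−0 = 0 → Ȟ^0 ≅ 0
degree 1: 6−0−6 = 0 plus torsion [2] → Ȟ^1 ≅ Z/2
degree 2: 0−0−0 = 0 → Ȟ^2 ≅ 0

Ȟ^0 ≅ 0; Ȟ^1 ≅ Z/2; Ȟ^2 ≅ 0


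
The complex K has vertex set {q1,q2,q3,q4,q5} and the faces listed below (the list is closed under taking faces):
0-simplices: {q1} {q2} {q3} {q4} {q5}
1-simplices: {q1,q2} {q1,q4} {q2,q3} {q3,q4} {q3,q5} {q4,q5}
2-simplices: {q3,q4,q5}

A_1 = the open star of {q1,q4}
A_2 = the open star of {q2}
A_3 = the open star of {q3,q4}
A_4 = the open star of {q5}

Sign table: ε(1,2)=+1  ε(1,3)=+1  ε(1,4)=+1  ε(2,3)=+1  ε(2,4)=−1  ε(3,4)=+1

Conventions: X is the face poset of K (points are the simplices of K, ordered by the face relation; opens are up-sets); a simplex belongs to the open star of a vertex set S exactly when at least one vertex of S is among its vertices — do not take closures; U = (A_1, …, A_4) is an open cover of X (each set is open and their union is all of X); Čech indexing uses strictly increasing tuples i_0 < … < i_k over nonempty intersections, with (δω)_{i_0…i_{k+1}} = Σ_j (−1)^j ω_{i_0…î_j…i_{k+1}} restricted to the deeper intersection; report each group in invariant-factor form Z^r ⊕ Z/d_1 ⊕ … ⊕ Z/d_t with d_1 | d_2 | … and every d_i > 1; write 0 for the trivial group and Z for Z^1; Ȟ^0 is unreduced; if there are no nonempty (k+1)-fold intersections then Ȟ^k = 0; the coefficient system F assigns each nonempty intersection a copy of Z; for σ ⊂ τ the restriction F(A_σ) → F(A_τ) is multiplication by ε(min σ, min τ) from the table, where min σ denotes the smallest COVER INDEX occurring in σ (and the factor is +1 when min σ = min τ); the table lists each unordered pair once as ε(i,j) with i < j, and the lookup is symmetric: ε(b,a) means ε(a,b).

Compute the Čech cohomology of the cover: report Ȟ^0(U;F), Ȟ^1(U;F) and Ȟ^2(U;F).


Ȟ^0(U;F) ≅ Z, Ȟ^1(U;F) ≅ Z and Ȟ^2(U;F) ≅ 0

cover nerve:
  A1={{q1},{q4},{q1,q2},{q1,q4},{q3,q4},{q4,q5},{q3,q4,q5}} A2={{q2},{q1,q2},{q2,q3}} A3={{q3},{q4},{q1,q4},{q2,q3},{q3,q4},{q3,q5},{q4,q5},{q3,q4,q5}} A4={{q5},{q3,q5},{q4,q5},{q3,q4,q5}}
  A12={{q1,q2}} A13={{q4},{q1,q4},{q3,q4},{q4,q5},{q3,q4,q5}} A14={{q4,q5},{q3,q4,q5}} A23={{q2,q3}} A34={{q3,q5},{q4,q5},{q3,q4,q5}}
  A134={{q4,q5},{q3,q4,q5}}
C dims 4,5,1; δ0: rk 3, SNF 1^3; δ1: rk 1, SNF 1^1
Ȟ^0: (4−3)−0=1 ⇒ Z
Ȟ^1: (5−1)−3=1 ⇒ Z
Ȟ^2: (1−0)−1=0 ⇒ 0
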